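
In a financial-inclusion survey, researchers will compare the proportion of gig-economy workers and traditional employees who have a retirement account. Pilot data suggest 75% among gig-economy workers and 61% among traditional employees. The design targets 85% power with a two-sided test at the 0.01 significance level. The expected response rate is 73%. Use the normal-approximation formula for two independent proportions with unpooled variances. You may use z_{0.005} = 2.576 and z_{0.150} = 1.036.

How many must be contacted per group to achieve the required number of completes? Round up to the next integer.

n = (z_{α/2} + z_β)² · [p₁(1−p₁) + p₂(1−p₂)] / (p₁ − p₂)²
  = (2.576 + 1.036)² · (0.75·0.25 + 0.61·0.39) / (0.14)²
  = (3.612)² · (0.1875 + 0.2379) / 0.0196
  = 13.0465 · 0.4254 / 0.0196
  = 283.16
Adjust for 73% response: 283.16 / 0.73 = 387.89.
Round up → n = 388 per group.

n = 388 per group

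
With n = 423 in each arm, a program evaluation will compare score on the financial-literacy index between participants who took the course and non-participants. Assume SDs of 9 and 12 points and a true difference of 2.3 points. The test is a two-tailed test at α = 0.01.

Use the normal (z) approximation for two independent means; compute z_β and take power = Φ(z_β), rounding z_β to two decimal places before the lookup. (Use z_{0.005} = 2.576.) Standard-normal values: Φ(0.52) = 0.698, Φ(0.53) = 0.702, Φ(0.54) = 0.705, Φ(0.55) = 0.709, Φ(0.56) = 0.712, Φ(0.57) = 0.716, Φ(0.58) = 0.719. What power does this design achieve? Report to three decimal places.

z_β = δ·√(n/(σ₁²+σ₂²)) − z_{α/2}
    = 2.3 · √(423/225) − 2.576
    = 2.3 · 1.37113 − 2.576
    = 3.1536 − 2.576 = 0.5776 → 0.58
Power = Φ(0.58) = 0.719.

Power ≈ 0.719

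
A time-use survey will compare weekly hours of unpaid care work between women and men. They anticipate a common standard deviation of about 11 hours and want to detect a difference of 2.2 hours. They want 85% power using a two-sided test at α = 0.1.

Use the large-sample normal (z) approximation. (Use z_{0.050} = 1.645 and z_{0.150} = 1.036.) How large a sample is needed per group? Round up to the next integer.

n = 360 per group

n = (z_{α/2} + z_β)² · (σ₁² + σ₂²) / δ²
  = (1.645 + 1.036)² · (2·11² = 242) / 2.2²
  = 7.1878 · 242 / 4.84
  = 359.39
Round up → n = 360 per group.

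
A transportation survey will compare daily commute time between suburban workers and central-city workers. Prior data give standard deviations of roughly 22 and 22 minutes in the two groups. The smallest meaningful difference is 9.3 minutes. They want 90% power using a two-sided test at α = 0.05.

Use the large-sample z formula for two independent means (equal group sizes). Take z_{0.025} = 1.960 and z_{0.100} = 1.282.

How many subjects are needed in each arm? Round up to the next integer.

n = 118 per group

n = (z_{α/2} + z_β)² · (σ₁² + σ₂²) / δ²
  = (1.960 + 1.282)² · (22² + 22² = 968) / 9.3²
  = 10.5106 · 968 / 86.49
  = 117.63
Round up → n = 118 per group.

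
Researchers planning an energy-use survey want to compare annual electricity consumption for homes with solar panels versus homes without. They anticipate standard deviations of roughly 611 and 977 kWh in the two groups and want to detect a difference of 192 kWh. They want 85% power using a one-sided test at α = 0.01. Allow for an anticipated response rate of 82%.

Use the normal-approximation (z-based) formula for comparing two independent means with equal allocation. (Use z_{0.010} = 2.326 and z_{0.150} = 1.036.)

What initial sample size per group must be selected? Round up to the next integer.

n = 497 per group

n = (z_α + z_β)² · (σ₁² + σ₂²) / δ²
  = (2.326 + 1.036)² · (611² + 977² = 1327850) / 192²
  = 11.3030 · 1327850 / 36864
  = 407.14
Adjust for 82% response: 407.14 / 0.82 = 496.51.
Round up → n = 497 per group.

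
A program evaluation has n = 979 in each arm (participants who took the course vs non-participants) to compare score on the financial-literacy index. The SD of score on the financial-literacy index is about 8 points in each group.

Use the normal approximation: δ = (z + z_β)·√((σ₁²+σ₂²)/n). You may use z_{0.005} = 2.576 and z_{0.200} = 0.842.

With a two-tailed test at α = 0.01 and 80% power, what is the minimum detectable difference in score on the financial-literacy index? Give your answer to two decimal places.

Minimum detectable difference ≈ 1.24 points

δ = (z_{α/2} + z_β) · √((σ₁²+σ₂²)/n)
  = (2.576 + 0.842) · √(128/979)
  = 3.418 · √0.13075
  = 3.418 · 0.3616
  = 1.2359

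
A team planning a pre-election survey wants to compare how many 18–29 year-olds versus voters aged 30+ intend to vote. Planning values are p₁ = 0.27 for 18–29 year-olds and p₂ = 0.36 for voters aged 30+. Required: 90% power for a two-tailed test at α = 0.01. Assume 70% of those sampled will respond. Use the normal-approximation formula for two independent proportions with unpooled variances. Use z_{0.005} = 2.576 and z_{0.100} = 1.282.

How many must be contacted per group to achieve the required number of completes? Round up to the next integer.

n = 1123 per group

n = (z_{α/2} + z_β)² · [p₁(1−p₁) + p₂(1−p₂)] / (p₁ − p₂)²
  = (2.576 + 1.282)² · (0.27·0.73 + 0.36·0.64) / (-0.09)²
  = (3.858)² · (0.1971 + 0.2304) / 0.0081
  = 14.8842 · 0.4275 / 0.0081
  = 785.55
Adjust for 70% response: 785.55 / 0.70 = 1122.22.
Round up → n = 1123 per group.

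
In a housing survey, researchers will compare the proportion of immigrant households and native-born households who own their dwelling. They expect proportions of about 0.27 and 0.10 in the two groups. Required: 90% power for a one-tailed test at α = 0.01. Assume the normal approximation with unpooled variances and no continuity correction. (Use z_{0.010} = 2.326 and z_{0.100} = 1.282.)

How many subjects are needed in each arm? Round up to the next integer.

n = 130 per group

n = (z_α + z_β)² · [p₁(1−p₁) + p₂(1−p₂)] / (p₁ − p₂)²
  = (2.326 + 1.282)² · (0.27·0.73 + 0.10·0.90) / (0.17)²
  = (3.608)² · (0.1971 + 0.0900) / 0.0289
  = 13.0177 · 0.2871 / 0.0289
  = 129.32
Round up → n = 130 per group.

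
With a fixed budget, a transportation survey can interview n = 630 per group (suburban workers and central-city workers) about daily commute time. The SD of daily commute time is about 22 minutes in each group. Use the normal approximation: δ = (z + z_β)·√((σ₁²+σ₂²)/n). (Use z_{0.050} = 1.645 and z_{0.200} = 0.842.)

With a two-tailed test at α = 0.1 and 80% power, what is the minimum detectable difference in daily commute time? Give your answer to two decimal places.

Minimum detectable difference ≈ 3.08 minutes

δ = (z_{α/2} + z_β) · √((σ₁²+σ₂²)/n)
  = (1.645 + 0.842) · √(968/630)
  = 2.487 · √1.5365
  = 2.487 · 1.2396
  = 3.0828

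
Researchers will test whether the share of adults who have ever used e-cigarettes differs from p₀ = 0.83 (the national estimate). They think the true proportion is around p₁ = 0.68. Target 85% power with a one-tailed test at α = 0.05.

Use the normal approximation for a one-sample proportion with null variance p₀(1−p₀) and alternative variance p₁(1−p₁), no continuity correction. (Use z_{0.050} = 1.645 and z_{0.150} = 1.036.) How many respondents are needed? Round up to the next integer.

n = 54

n = [z_α·√(p₀q₀) + z_β·√(p₁q₁)]² / (p₁ − p₀)²
  = [1.645·√(0.83·0.17) + 1.036·√(0.68·0.32)]² / (-0.15)²
  = [1.645·0.3756 + 1.036·0.4665]² / 0.0225
  = [1.1012]² / 0.0225
  = 53.89
Round up → n = 54.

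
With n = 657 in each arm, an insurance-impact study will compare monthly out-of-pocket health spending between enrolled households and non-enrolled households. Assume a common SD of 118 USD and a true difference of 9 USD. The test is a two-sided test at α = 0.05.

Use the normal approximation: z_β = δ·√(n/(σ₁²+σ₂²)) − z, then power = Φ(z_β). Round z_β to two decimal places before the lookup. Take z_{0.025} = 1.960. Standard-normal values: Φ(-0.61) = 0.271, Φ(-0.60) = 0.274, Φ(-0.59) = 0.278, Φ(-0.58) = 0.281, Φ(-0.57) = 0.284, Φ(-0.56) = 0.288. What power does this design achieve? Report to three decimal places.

z_β = δ·√(n/(σ₁²+σ₂²)) − z_{α/2}
    = 9 · √(657/27848) − 1.960
    = 9 · 0.15360 − 1.960
    = 1.3824 − 1.960 = -0.5776 → -0.58
Power = Φ(-0.58) = 0.281.

Power ≈ 0.281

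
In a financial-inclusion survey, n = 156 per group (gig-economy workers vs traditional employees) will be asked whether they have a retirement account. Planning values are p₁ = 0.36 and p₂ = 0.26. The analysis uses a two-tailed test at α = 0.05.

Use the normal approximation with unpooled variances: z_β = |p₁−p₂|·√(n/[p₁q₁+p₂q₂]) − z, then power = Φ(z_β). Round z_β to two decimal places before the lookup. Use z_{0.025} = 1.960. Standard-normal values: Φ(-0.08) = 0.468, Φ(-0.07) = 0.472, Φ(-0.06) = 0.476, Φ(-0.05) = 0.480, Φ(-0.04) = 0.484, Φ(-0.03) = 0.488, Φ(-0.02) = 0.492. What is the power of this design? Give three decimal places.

z_β = |p₁−p₂|·√(n/[p₁q₁+p₂q₂]) − z_{α/2}
    = 0.10 · √(156/0.4228) − 1.960
    = 0.10 · 19.2086 − 1.960
    = 1.9209 − 1.960 = -0.0391 → -0.04
Power = Φ(-0.04) = 0.484.

Power ≈ 0.484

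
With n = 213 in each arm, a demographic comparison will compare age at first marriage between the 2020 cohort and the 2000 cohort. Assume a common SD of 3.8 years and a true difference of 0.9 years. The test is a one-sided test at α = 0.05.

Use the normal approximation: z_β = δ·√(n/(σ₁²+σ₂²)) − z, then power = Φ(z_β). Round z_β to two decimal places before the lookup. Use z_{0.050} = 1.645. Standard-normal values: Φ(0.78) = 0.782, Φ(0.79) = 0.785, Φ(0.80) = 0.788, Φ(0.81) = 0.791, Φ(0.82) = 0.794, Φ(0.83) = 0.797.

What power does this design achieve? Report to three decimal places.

Power ≈ 0.788

z_β = δ·√(n/(σ₁²+σ₂²)) − z_α
    = 0.9 · √(213/28.88) − 1.645
    = 0.9 · 2.71576 − 1.645
    = 2.4442 − 1.645 = 0.7992 → 0.80
Power = Φ(0.80) = 0.788.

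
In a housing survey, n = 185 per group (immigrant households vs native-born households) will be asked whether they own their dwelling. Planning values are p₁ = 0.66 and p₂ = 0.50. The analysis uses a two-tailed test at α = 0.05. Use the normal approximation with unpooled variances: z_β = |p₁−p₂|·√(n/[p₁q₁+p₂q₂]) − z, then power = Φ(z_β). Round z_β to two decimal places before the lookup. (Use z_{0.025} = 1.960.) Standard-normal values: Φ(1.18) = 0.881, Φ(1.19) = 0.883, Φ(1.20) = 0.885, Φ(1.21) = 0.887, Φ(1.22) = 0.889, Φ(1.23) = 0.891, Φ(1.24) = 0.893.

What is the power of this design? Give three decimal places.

z_β = |p₁−p₂|·√(n/[p₁q₁+p₂q₂]) − z_{α/2}
    = 0.16 · √(185/0.4744) − 1.960
    = 0.16 · 19.7476 − 1.960
    = 3.1596 − 1.960 = 1.1996 → 1.20
Power = Φ(1.20) = 0.885.

Power ≈ 0.885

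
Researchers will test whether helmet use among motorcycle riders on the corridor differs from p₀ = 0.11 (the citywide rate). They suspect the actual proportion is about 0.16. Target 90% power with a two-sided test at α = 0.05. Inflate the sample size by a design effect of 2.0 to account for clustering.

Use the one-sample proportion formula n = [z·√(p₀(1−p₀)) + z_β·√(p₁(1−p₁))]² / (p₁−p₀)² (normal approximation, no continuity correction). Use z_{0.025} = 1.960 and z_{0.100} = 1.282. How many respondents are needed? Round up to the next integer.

n = 939

n = [z_{α/2}·√(p₀q₀) + z_β·√(p₁q₁)]² / (p₁ − p₀)²
  = [1.960·√(0.11·0.89) + 1.282·√(0.16·0.84)]² / (0.05)²
  = [1.960·0.3129 + 1.282·0.3666]² / 0.0025
  = [1.0833]² / 0.0025
  = 469.37
Design effect: 2.0 × 469.37 = 938.75.
Round up → n = 939.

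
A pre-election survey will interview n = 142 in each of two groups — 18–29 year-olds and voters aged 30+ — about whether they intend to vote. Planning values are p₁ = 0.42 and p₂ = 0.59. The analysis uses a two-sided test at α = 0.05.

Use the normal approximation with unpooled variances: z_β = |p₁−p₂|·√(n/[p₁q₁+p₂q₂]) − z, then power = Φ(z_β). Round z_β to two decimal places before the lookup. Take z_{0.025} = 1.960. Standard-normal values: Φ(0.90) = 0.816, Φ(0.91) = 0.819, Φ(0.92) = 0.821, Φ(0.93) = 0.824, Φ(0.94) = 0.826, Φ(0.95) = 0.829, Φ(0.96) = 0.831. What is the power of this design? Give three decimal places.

Power ≈ 0.829

z_β = |p₁−p₂|·√(n/[p₁q₁+p₂q₂]) − z_{α/2}
    = 0.17 · √(142/0.4855) − 1.960
    = 0.17 · 17.1021 − 1.960
    = 2.9074 − 1.960 = 0.9474 → 0.95
Power = Φ(0.95) = 0.829.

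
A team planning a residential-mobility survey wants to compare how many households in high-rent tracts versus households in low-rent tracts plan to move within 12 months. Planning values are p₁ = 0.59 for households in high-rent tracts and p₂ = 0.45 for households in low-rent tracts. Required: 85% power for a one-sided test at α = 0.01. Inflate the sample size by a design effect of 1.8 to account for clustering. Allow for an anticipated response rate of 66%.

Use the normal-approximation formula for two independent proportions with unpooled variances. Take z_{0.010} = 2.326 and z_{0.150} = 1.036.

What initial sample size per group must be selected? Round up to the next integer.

n = 770 per group

n = (z_α + z_β)² · [p₁(1−p₁) + p₂(1−p₂)] / (p₁ − p₂)²
  = (2.326 + 1.036)² · (0.59·0.41 + 0.45·0.55) / (0.14)²
  = (3.362)² · (0.2419 + 0.2475) / 0.0196
  = 11.3030 · 0.4894 / 0.0196
  = 282.23
Design effect: 1.8 × 282.23 = 508.01.
Adjust for 66% response: 508.01 / 0.66 = 769.72.
Round up → n = 770 per group.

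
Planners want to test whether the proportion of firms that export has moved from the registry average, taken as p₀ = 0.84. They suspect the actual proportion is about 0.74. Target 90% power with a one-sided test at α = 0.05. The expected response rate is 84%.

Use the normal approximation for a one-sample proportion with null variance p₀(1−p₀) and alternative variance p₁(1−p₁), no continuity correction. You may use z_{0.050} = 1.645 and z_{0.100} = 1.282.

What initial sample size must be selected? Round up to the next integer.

n = [z_α·√(p₀q₀) + z_β·√(p₁q₁)]² / (p₁ − p₀)²
  = [1.645·√(0.84·0.16) + 1.282·√(0.74·0.26)]² / (-0.10)²
  = [1.645·0.3666 + 1.282·0.4386]² / 0.0100
  = [1.1654]² / 0.0100
  = 135.81
Adjust for 84% response: 135.81 / 0.84 = 161.68.
Round up → n = 162.

n = 162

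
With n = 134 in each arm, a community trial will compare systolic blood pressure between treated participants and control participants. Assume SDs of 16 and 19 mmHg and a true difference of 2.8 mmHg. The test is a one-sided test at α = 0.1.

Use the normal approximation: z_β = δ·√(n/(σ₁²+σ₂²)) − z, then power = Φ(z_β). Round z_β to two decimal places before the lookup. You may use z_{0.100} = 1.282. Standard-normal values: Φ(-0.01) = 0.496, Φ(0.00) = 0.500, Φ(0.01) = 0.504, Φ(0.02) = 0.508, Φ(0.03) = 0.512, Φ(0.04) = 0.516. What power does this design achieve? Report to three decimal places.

Power ≈ 0.508

z_β = δ·√(n/(σ₁²+σ₂²)) − z_α
    = 2.8 · √(134/617) − 1.282
    = 2.8 · 0.46603 − 1.282
    = 1.3049 − 1.282 = 0.0229 → 0.02
Power = Φ(0.02) = 0.508.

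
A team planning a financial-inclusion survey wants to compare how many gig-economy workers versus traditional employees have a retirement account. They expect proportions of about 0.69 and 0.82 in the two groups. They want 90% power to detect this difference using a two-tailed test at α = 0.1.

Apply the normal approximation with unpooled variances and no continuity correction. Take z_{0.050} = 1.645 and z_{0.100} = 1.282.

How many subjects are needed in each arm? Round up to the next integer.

n = 184 per group

n = (z_{α/2} + z_β)² · [p₁(1−p₁) + p₂(1−p₂)] / (p₁ − p₂)²
  = (1.645 + 1.282)² · (0.69·0.31 + 0.82·0.18) / (-0.13)²
  = (2.927)² · (0.2139 + 0.1476) / 0.0169
  = 8.5673 · 0.3615 / 0.0169
  = 183.26
Round up → n = 184 per group.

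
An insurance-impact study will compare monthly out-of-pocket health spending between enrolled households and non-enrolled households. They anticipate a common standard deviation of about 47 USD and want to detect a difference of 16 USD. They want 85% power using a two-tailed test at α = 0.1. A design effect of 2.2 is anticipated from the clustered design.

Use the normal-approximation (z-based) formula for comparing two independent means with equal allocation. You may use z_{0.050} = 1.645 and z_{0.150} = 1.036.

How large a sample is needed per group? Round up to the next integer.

n = 273 per group

n = (z_{α/2} + z_β)² · (σ₁² + σ₂²) / δ²
  = (1.645 + 1.036)² · (2·47² = 4418) / 16²
  = 7.1878 · 4418 / 256
  = 124.05
Design effect: 2.2 × 124.05 = 272.90.
Round up → n = 273 per group.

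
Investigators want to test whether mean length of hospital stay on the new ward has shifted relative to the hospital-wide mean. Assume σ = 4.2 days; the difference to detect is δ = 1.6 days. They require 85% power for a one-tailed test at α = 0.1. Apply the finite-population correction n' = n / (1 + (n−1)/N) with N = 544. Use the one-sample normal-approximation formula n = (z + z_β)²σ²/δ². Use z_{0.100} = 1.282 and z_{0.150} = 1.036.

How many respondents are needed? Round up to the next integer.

n = (z_α + z_β)² · σ² / δ²
  = (1.282 + 1.036)² · 4.2² / 1.6²
  = 5.3731 · 17.64 / 2.56
  = 37.02
Finite-population correction (N = 544): 37.02 / (1 + (37.02 − 1)/544) = 34.72.
Round up → n = 35.

n = 35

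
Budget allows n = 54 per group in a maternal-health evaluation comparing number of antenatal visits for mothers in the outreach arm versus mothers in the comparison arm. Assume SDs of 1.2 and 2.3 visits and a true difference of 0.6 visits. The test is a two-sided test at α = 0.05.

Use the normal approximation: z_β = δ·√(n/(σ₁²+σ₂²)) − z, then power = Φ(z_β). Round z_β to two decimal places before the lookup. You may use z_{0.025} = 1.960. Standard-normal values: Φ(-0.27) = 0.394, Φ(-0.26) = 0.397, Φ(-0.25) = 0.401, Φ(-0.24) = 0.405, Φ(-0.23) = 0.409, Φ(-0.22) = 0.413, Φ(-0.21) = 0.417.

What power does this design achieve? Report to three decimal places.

z_β = δ·√(n/(σ₁²+σ₂²)) − z_{α/2}
    = 0.6 · √(54/6.73) − 1.960
    = 0.6 · 2.83263 − 1.960
    = 1.6996 − 1.960 = -0.2604 → -0.26
Power = Φ(-0.26) = 0.397.

Power ≈ 0.397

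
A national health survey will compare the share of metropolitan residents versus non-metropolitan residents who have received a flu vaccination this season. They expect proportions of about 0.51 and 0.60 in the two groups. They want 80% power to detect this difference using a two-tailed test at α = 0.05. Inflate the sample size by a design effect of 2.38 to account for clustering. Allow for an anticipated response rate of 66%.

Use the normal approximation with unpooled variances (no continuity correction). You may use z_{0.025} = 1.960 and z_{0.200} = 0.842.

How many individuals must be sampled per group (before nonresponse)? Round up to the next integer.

n = (z_{α/2} + z_β)² · [p₁(1−p₁) + p₂(1−p₂)] / (p₁ − p₂)²
  = (1.960 + 0.842)² · (0.51·0.49 + 0.60·0.40) / (-0.09)²
  = (2.802)² · (0.2499 + 0.2400) / 0.0081
  = 7.8512 · 0.4899 / 0.0081
  = 474.85
Design effect: 2.38 × 474.85 = 1130.15.
Adjust for 66% response: 1130.15 / 0.66 = 1712.35.
Round up → n = 1713 per group.

n = 1713 per group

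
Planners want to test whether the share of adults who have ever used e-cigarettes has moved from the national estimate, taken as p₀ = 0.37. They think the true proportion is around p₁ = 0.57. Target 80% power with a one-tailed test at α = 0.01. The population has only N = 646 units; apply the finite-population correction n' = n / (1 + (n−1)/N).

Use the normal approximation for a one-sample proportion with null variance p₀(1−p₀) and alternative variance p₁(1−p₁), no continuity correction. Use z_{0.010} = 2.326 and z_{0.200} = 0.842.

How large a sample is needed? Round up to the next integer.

n = [z_α·√(p₀q₀) + z_β·√(p₁q₁)]² / (p₁ − p₀)²
  = [2.326·√(0.37·0.63) + 0.842·√(0.57·0.43)]² / (0.20)²
  = [2.326·0.4828 + 0.842·0.4951]² / 0.0400
  = [1.5399]² / 0.0400
  = 59.28
Finite-population correction (N = 646): 59.28 / (1 + (59.28 − 1)/646) = 54.37.
Round up → n = 55.

n = 55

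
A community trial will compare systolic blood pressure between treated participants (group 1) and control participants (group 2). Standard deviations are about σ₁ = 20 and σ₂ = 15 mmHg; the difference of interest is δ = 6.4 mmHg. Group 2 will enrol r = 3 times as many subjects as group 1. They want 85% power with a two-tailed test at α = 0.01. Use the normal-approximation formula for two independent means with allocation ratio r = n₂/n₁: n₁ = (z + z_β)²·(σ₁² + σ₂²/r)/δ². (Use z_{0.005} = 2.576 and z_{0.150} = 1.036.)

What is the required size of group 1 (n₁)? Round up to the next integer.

n₁ = (z_{α/2} + z_β)² · (σ₁² + σ₂²/r) / δ²
   = (2.576 + 1.036)² · (20² + 15²/3) / 6.4²
   = 13.0465 · (400 + 75) / 40.96
   = 13.0465 · 475 / 40.96
   = 151.30
Round up → n₁ = 152; n₂ = r·n₁ = 3 × 152 = 456.

n₁ = 152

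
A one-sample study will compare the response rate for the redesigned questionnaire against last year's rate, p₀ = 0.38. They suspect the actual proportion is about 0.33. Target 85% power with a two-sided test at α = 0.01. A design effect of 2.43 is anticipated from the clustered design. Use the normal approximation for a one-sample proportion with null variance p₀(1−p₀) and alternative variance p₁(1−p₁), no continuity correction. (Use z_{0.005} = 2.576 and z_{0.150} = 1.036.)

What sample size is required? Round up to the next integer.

n = [z_{α/2}·√(p₀q₀) + z_β·√(p₁q₁)]² / (p₁ − p₀)²
  = [2.576·√(0.38·0.62) + 1.036·√(0.33·0.67)]² / (-0.05)²
  = [2.576·0.4854 + 1.036·0.4702]² / 0.0025
  = [1.7375]² / 0.0025
  = 1207.56
Design effect: 2.43 × 1207.56 = 2934.36.
Round up → n = 2935.

n = 2935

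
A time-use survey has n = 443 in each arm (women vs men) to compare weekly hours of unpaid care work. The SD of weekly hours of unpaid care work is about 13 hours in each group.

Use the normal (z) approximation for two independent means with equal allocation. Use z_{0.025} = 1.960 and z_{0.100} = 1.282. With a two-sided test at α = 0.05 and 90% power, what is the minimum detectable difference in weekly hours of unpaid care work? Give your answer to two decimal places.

δ = (z_{α/2} + z_β) · √((σ₁²+σ₂²)/n)
  = (1.960 + 1.282) · √(338/443)
  = 3.242 · √0.76298
  = 3.242 · 0.8735
  = 2.8318

Minimum detectable difference ≈ 2.83 hours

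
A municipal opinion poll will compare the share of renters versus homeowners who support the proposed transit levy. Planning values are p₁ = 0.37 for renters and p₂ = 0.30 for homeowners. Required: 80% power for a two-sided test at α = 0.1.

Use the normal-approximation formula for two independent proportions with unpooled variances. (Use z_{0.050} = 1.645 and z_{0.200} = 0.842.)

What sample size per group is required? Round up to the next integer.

n = 560 per group

n = (z_{α/2} + z_β)² · [p₁(1−p₁) + p₂(1−p₂)] / (p₁ − p₂)²
  = (1.645 + 0.842)² · (0.37·0.63 + 0.30·0.70) / (0.07)²
  = (2.487)² · (0.2331 + 0.2100) / 0.0049
  = 6.1852 · 0.4431 / 0.0049
  = 559.32
Round up → n = 560 per group.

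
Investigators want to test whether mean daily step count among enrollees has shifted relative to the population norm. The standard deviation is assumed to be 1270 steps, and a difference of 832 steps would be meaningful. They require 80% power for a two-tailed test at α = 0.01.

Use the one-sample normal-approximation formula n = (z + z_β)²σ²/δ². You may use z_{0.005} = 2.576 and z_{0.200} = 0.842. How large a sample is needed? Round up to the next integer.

n = (z_{α/2} + z_β)² · σ² / δ²
  = (2.576 + 0.842)² · 1270² / 832²
  = 11.6827 · 1612900 / 692224
  = 27.22
Round up → n = 28.

n = 28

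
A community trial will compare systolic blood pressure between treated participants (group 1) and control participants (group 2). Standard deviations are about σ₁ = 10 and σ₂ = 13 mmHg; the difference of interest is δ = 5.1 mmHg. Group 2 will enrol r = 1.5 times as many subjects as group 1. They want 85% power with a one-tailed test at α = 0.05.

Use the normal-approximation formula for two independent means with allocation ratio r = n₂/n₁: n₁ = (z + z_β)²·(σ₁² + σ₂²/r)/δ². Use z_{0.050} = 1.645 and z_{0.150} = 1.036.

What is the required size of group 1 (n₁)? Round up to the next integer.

n₁ = 59

n₁ = (z_α + z_β)² · (σ₁² + σ₂²/r) / δ²
   = (1.645 + 1.036)² · (10² + 13²/1.5) / 5.1²
   = 7.1878 · (100 + 112.6667) / 26.01
   = 7.1878 · 212.6667 / 26.01
   = 58.77
Round up → n₁ = 59; n₂ = r·n₁ = 1.5 × 59 = 89.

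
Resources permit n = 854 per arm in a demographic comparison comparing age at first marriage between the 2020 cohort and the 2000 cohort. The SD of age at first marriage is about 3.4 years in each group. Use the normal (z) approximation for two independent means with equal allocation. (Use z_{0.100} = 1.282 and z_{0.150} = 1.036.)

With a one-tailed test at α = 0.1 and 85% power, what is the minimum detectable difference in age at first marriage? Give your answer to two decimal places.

δ = (z_α + z_β) · √((σ₁²+σ₂²)/n)
  = (1.282 + 1.036) · √(23.12/854)
  = 2.318 · √0.02707
  = 2.318 · 0.1645
  = 0.3814

Minimum detectable difference ≈ 0.38 years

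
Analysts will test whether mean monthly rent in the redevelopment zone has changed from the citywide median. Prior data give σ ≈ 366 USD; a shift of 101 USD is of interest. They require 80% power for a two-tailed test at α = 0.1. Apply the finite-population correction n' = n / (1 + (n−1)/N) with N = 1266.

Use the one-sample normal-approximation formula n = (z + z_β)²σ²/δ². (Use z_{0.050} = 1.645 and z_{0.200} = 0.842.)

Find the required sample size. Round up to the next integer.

n = (z_{α/2} + z_β)² · σ² / δ²
  = (1.645 + 0.842)² · 366² / 101²
  = 6.1852 · 133956 / 10201
  = 81.22
Finite-population correction (N = 1266): 81.22 / (1 + (81.22 − 1)/1266) = 76.38.
Round up → n = 77.

n = 77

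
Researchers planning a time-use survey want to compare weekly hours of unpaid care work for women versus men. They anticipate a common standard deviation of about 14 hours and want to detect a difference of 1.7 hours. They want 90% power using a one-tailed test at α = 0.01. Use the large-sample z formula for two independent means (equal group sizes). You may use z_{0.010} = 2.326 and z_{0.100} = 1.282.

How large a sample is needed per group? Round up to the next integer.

n = (z_α + z_β)² · (σ₁² + σ₂²) / δ²
  = (2.326 + 1.282)² · (2·14² = 392) / 1.7²
  = 13.0177 · 392 / 2.89
  = 1765.72
Round up → n = 1766 per group.

n = 1766 per group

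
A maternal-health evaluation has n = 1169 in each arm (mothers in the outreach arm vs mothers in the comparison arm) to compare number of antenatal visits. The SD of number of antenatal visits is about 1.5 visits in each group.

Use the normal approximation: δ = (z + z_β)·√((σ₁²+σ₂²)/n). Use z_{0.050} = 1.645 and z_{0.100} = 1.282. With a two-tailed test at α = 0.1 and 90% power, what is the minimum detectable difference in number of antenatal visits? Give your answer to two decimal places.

Minimum detectable difference ≈ 0.18 visits

δ = (z_{α/2} + z_β) · √((σ₁²+σ₂²)/n)
  = (1.645 + 1.282) · √(4.5/1169)
  = 2.927 · √0.00385
  = 2.927 · 0.0620
  = 0.1816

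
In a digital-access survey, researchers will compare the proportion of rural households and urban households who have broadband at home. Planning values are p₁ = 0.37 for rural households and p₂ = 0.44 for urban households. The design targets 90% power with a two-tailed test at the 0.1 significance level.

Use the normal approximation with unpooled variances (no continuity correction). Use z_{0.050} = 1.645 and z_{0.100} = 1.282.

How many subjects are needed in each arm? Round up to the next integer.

n = (z_{α/2} + z_β)² · [p₁(1−p₁) + p₂(1−p₂)] / (p₁ − p₂)²
  = (1.645 + 1.282)² · (0.37·0.63 + 0.44·0.56) / (-0.07)²
  = (2.927)² · (0.2331 + 0.2464) / 0.0049
  = 8.5673 · 0.4795 / 0.0049
  = 838.37
Round up → n = 839 per group.

n = 839 per group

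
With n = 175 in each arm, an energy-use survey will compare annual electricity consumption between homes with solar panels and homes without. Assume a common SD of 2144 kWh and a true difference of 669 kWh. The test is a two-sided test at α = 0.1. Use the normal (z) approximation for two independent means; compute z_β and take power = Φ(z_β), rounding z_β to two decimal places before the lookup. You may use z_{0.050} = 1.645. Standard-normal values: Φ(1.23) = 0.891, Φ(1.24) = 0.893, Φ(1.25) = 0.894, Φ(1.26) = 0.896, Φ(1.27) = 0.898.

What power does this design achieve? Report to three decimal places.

z_β = δ·√(n/(σ₁²+σ₂²)) − z_{α/2}
    = 669 · √(175/9193472) − 1.645
    = 669 · 0.00436 − 1.645
    = 2.9188 − 1.645 = 1.2738 → 1.27
Power = Φ(1.27) = 0.898.

Power ≈ 0.898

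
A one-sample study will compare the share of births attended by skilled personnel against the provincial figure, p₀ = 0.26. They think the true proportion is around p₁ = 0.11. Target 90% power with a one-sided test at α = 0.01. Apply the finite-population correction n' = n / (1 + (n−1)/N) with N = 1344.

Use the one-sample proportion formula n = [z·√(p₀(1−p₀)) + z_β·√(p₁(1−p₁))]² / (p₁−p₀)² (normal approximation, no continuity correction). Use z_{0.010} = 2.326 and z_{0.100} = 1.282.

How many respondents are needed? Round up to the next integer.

n = 85

n = [z_α·√(p₀q₀) + z_β·√(p₁q₁)]² / (p₁ − p₀)²
  = [2.326·√(0.26·0.74) + 1.282·√(0.11·0.89)]² / (-0.15)²
  = [2.326·0.4386 + 1.282·0.3129]² / 0.0225
  = [1.4214]² / 0.0225
  = 89.79
Finite-population correction (N = 1344): 89.79 / (1 + (89.79 − 1)/1344) = 84.23.
Round up → n = 85.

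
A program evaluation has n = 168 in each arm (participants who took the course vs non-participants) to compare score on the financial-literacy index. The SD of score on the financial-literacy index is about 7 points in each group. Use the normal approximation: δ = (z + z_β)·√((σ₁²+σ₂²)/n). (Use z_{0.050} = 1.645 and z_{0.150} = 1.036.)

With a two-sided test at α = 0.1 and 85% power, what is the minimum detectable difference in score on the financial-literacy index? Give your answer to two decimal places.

Minimum detectable difference ≈ 2.05 points

δ = (z_{α/2} + z_β) · √((σ₁²+σ₂²)/n)
  = (1.645 + 1.036) · √(98/168)
  = 2.681 · √0.58333
  = 2.681 · 0.7638
  = 2.0476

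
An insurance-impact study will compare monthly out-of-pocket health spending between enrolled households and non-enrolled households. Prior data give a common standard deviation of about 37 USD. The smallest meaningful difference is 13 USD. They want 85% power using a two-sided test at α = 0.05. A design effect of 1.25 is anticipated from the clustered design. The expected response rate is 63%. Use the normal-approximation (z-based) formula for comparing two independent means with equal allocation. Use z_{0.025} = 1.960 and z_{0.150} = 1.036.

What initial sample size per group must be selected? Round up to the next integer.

n = 289 per group

n = (z_{α/2} + z_β)² · (σ₁² + σ₂²) / δ²
  = (1.960 + 1.036)² · (2·37² = 2738) / 13²
  = 8.9760 · 2738 / 169
  = 145.42
Design effect: 1.25 × 145.42 = 181.78.
Adjust for 63% response: 181.78 / 0.63 = 288.54.
Round up → n = 289 per group.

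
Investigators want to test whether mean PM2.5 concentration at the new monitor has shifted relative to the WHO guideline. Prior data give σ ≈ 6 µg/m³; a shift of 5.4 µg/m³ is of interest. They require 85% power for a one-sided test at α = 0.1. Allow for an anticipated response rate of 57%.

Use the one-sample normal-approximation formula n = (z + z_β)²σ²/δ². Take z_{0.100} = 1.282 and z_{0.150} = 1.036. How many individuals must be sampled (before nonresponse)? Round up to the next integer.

n = 12

n = (z_α + z_β)² · σ² / δ²
  = (1.282 + 1.036)² · 6² / 5.4²
  = 5.3731 · 36 / 29.16
  = 6.63
Adjust for 57% response: 6.63 / 0.57 = 11.64.
Round up → n = 12.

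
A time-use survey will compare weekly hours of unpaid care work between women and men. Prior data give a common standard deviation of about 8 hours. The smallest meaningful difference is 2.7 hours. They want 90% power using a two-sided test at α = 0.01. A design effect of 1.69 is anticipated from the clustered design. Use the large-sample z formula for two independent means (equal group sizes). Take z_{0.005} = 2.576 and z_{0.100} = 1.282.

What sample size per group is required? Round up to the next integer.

n = (z_{α/2} + z_β)² · (σ₁² + σ₂²) / δ²
  = (2.576 + 1.282)² · (2·8² = 128) / 2.7²
  = 14.8842 · 128 / 7.29
  = 261.34
Design effect: 1.69 × 261.34 = 441.67.
Round up → n = 442 per group.

n = 442 per group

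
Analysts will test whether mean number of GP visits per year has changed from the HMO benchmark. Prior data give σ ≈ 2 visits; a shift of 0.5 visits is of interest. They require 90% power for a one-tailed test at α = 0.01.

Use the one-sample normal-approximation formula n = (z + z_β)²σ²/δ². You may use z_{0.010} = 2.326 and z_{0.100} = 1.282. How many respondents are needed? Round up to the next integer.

n = 209

n = (z_α + z_β)² · σ² / δ²
  = (2.326 + 1.282)² · 2² / 0.5²
  = 13.0177 · 4 / 0.25
  = 208.28
Round up → n = 209.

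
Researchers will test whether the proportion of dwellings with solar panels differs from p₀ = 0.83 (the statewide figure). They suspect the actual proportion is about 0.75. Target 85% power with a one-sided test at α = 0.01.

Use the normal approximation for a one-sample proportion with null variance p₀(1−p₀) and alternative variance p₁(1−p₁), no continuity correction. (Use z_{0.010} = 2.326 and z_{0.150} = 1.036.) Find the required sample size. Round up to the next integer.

n = 274

n = [z_α·√(p₀q₀) + z_β·√(p₁q₁)]² / (p₁ − p₀)²
  = [2.326·√(0.83·0.17) + 1.036·√(0.75·0.25)]² / (-0.08)²
  = [2.326·0.3756 + 1.036·0.4330]² / 0.0064
  = [1.3223]² / 0.0064
  = 273.21
Round up → n = 274.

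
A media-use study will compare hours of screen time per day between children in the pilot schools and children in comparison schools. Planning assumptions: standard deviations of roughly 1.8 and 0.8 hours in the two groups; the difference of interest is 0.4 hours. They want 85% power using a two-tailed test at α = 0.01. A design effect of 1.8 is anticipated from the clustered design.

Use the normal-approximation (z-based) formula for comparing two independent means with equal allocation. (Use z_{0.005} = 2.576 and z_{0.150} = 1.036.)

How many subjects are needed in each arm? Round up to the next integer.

n = (z_{α/2} + z_β)² · (σ₁² + σ₂²) / δ²
  = (2.576 + 1.036)² · (1.8² + 0.8² = 3.88) / 0.4²
  = 13.0465 · 3.88 / 0.16
  = 316.38
Design effect: 1.8 × 316.38 = 569.48.
Round up → n = 570 per group.

n = 570 per group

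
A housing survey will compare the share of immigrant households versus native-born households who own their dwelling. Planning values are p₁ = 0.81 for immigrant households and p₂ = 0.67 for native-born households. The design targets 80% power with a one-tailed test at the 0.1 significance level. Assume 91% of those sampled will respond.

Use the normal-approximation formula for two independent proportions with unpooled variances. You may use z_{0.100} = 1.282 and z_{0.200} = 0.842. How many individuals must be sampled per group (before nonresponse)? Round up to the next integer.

n = (z_α + z_β)² · [p₁(1−p₁) + p₂(1−p₂)] / (p₁ − p₂)²
  = (1.282 + 0.842)² · (0.81·0.19 + 0.67·0.33) / (0.14)²
  = (2.124)² · (0.1539 + 0.2211) / 0.0196
  = 4.5114 · 0.3750 / 0.0196
  = 86.31
Adjust for 91% response: 86.31 / 0.91 = 94.85.
Round up → n = 95 per group.

n = 95 per group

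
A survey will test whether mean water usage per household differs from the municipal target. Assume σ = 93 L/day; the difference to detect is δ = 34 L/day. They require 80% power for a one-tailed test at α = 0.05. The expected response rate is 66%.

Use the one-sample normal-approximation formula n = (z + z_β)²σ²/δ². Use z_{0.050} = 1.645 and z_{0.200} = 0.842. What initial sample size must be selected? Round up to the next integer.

n = 71

n = (z_α + z_β)² · σ² / δ²
  = (1.645 + 0.842)² · 93² / 34²
  = 6.1852 · 8649 / 1156
  = 46.28
Adjust for 66% response: 46.28 / 0.66 = 70.12.
Round up → n = 71.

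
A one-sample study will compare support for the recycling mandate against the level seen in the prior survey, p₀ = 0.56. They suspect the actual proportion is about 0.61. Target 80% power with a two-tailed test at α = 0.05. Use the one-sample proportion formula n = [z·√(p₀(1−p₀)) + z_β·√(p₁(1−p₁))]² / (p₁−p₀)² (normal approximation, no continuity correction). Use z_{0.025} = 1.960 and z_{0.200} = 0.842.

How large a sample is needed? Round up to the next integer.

n = [z_{α/2}·√(p₀q₀) + z_β·√(p₁q₁)]² / (p₁ − p₀)²
  = [1.960·√(0.56·0.44) + 0.842·√(0.61·0.39)]² / (0.05)²
  = [1.960·0.4964 + 0.842·0.4877]² / 0.0025
  = [1.3836]² / 0.0025
  = 765.74
Round up → n = 766.

n = 766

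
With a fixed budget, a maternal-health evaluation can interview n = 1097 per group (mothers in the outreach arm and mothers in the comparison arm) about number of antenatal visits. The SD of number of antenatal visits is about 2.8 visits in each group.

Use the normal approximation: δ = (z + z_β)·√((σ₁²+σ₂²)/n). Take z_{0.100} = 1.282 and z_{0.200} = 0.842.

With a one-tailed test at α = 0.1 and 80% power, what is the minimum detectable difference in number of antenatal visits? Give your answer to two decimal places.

Minimum detectable difference ≈ 0.25 visits

δ = (z_α + z_β) · √((σ₁²+σ₂²)/n)
  = (1.282 + 0.842) · √(15.68/1097)
  = 2.124 · √0.01429
  = 2.124 · 0.1196
  = 0.2539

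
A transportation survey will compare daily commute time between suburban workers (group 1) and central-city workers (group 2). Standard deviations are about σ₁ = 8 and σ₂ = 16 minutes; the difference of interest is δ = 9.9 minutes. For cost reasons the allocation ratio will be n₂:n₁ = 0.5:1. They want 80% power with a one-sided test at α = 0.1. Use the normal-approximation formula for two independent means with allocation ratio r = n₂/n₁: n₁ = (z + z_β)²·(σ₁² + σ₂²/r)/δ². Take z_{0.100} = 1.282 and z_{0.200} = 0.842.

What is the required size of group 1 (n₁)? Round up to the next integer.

n₁ = 27

n₁ = (z_α + z_β)² · (σ₁² + σ₂²/r) / δ²
   = (1.282 + 0.842)² · (8² + 16²/0.5) / 9.9²
   = 4.5114 · (64 + 512) / 98.01
   = 4.5114 · 576 / 98.01
   = 26.51
Round up → n₁ = 27; n₂ = r·n₁ = 0.5 × 27 = 14.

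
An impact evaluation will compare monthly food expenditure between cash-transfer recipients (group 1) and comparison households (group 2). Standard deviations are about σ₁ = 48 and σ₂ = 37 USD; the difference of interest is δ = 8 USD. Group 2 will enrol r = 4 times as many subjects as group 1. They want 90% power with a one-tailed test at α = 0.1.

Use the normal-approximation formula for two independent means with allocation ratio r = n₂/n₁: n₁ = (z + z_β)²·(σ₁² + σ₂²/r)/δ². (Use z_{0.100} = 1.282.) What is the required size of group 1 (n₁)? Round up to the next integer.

n₁ = 272

n₁ = (z_α + z_β)² · (σ₁² + σ₂²/r) / δ²
   = (1.282 + 1.282)² · (48² + 37²/4) / 8²
   = 6.5741 · (2304 + 342.25) / 64
   = 6.5741 · 2646.2 / 64
   = 271.82
Round up → n₁ = 272; n₂ = r·n₁ = 4 × 272 = 1088.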